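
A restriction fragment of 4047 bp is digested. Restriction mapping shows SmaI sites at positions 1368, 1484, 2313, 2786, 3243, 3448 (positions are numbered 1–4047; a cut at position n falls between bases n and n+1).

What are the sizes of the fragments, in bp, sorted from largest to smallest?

Linear molecule, 6 cuts → 7 fragments:
  1368 − 0 = 1368 bp
  1484 − 1368 = 116 bp
  2313 − 1484 = 829 bp
  2786 − 2313 = 473 bp
  3243 − 2786 = 457 bp
  3448 − 3243 = 205 bp
  4047 − 3448 = 599 bp
Sorted largest to smallest: 1368, 829, 599, 473, 457, 205, 116 bp.

1368, 829, 599, 473, 457, 205, 116 bp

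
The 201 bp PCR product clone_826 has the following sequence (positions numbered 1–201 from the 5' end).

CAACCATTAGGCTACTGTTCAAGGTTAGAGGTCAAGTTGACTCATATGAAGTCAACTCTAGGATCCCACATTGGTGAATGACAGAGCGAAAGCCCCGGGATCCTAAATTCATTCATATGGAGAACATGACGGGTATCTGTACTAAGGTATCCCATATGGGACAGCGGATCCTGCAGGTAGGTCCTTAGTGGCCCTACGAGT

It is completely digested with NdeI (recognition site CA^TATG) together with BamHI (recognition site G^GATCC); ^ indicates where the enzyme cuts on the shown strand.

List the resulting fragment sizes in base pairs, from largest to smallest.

NdeI sites (CATATG) start at positions 43, 114, 153.
NdeI cuts after base 2 of each site, so after positions 44, 115, 154.
BamHI sites (GGATCC) start at positions 61, 98, 166.
BamHI cuts after the first base of each site, so after positions 61, 98, 166.
Combined cut positions: 44, 61, 98, 115, 154, 166.
Linear molecule, 6 cuts → 7 fragments:
  1–44 → 44 bp
  45–61 → 17 bp
  62–98 → 37 bp
  99–115 → 17 bp
  116–154 → 39 bp
  155–166 → 12 bp
  167–201 → 35 bp
Sorted largest to smallest: 44, 39, 37, 35, 17, 17, 12 bp.

44, 39, 37, 35, 17, 17, 12 bp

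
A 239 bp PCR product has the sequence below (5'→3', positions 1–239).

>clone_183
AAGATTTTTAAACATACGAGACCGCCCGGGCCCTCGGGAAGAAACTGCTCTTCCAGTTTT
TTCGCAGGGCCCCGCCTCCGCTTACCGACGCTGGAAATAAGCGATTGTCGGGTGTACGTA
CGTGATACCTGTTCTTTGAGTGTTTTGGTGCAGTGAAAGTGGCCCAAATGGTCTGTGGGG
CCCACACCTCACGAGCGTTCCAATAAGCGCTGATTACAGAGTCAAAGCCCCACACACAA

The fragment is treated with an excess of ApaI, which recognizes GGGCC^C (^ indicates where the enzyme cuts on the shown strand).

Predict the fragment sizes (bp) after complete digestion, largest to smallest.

111, 57, 39, 32 bp

ApaI sites (GGGCCC) start at positions 28, 67, 178.
ApaI cuts after base 5 of each site (before the last base), so after positions 32, 71, 182.
Linear molecule, 3 cuts → 4 fragments:
  1–32 → 32 bp
  33–71 → 39 bp
  72–182 → 111 bp
  183–239 → 57 bp
Sorted largest to smallest: 111, 57, 39, 32 bp.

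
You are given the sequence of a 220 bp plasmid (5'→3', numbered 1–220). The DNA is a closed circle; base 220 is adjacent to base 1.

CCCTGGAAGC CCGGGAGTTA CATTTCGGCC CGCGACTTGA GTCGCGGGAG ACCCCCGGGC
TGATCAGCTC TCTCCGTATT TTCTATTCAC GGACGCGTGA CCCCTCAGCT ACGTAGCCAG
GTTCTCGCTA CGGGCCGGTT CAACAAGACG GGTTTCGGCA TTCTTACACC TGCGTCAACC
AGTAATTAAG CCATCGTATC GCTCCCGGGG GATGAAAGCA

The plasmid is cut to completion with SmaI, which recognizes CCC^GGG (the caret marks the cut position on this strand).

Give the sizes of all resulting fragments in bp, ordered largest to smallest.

SmaI sites (CCCGGG) start at positions 10, 54, 204.
SmaI cuts after base 3 of each site, so after positions 12, 56, 206.
Circular molecule, 3 cuts → 3 fragments:
  13–56 → 44 bp
  57–206 → 150 bp
  207–220 then 1–12 → 14 + 12 = 26 bp
Sorted largest to smallest: 150, 44, 26 bp.

150, 44, 26 bp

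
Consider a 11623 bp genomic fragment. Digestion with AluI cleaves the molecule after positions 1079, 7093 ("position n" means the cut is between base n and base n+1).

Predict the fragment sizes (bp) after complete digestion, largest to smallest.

Linear molecule, 2 cuts → 3 fragments:
  1079 − 0 = 1079 bp
  7093 − 1079 = 6014 bp
  11623 − 7093 = 4530 bp
Sorted largest to smallest: 6014, 4530, 1079 bp.

6014, 4530, 1079 bp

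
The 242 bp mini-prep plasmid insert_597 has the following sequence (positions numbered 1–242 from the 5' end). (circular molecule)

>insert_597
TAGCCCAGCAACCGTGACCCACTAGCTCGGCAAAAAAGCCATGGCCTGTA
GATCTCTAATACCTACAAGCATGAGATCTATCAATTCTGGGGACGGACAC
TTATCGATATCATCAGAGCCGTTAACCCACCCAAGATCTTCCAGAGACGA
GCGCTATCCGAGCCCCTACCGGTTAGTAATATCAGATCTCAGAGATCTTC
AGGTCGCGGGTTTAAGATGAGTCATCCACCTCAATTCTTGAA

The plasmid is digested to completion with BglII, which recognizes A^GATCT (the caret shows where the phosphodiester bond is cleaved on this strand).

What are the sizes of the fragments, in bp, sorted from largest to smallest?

99, 60, 50, 24, 9 bp

BglII sites (AGATCT) start at positions 50, 74, 134, 184, 193.
BglII cuts after the first base of each site, so after positions 50, 74, 134, 184, 193.
Circular molecule, 5 cuts → 5 fragments:
  51–74 → 24 bp
  75–134 → 60 bp
  135–184 → 50 bp
  185–193 → 9 bp
  194–242 then 1–50 → 49 + 50 = 99 bp
Sorted largest to smallest: 99, 60, 50, 24, 9 bp.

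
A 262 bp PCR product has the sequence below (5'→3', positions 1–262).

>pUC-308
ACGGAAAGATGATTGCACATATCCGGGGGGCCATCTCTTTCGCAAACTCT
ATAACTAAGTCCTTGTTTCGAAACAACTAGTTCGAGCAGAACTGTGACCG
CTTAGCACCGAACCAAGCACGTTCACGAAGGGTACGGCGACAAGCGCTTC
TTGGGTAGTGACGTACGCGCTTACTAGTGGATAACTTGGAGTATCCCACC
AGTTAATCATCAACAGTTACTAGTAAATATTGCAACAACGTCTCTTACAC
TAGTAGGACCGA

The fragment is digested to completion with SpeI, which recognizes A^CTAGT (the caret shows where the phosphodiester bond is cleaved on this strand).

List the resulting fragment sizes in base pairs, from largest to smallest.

97, 76, 46, 30, 13 bp

SpeI sites (ACTAGT) start at positions 76, 173, 219, 249.
SpeI cuts after the first base of each site, so after positions 76, 173, 219, 249.
Linear molecule, 4 cuts → 5 fragments:
  1–76 → 76 bp
  77–173 → 97 bp
  174–219 → 46 bp
  220–249 → 30 bp
  250–262 → 13 bp
Sorted largest to smallest: 97, 76, 46, 30, 13 bp.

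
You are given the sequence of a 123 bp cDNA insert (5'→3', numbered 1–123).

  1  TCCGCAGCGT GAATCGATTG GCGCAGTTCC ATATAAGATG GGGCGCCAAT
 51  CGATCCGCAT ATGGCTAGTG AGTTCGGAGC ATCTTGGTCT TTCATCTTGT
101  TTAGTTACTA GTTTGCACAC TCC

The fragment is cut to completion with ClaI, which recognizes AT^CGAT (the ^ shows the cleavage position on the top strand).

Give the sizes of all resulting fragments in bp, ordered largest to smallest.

73, 36, 14 bp

ClaI sites (ATCGAT) start at positions 13, 49.
ClaI cuts after base 2 of each site, so after positions 14, 50.
Linear molecule, 2 cuts → 3 fragments:
  1–14 → 14 bp
  15–50 → 36 bp
  51–123 → 73 bp
Sorted largest to smallest: 73, 36, 14 bp.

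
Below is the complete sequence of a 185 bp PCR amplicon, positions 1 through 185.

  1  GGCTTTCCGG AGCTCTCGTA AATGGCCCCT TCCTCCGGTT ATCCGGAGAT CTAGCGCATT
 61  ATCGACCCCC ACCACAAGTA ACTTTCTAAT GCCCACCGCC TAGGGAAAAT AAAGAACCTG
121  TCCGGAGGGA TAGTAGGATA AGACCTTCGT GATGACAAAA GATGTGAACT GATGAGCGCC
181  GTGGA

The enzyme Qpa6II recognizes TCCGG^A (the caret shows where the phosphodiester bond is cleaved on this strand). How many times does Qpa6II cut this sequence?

TCCGGA occurs starting at positions 6, 42, 121.
Qpa6II cuts at 3 sites.

3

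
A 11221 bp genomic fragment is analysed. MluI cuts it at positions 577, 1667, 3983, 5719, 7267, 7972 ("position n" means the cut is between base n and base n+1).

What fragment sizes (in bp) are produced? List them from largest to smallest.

Linear molecule, 6 cuts → 7 fragments:
  577 − 0 = 577 bp
  1667 − 577 = 1090 bp
  3983 − 1667 = 2316 bp
  5719 − 3983 = 1736 bp
  7267 − 5719 = 1548 bp
  7972 − 7267 = 705 bp
  11221 − 7972 = 3249 bp
Sorted largest to smallest: 3249, 2316, 1736, 1548, 1090, 705, 577 bp.

3249, 2316, 1736, 1548, 1090, 705, 577 bp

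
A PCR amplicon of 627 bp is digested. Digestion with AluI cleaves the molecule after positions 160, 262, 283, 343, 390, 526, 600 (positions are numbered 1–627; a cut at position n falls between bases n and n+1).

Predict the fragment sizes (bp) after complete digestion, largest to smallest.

Linear molecule, 7 cuts → 8 fragments:
  160 − 0 = 160 bp
  262 − 160 = 102 bp
  283 − 262 = 21 bp
  343 − 283 = 60 bp
  390 − 343 = 47 bp
  526 − 390 = 136 bp
  600 − 526 = 74 bp
  627 − 600 = 27 bp
Sorted largest to smallest: 160, 136, 102, 74, 60, 47, 27, 21 bp.

160, 136, 102, 74, 60, 47, 27, 21 bp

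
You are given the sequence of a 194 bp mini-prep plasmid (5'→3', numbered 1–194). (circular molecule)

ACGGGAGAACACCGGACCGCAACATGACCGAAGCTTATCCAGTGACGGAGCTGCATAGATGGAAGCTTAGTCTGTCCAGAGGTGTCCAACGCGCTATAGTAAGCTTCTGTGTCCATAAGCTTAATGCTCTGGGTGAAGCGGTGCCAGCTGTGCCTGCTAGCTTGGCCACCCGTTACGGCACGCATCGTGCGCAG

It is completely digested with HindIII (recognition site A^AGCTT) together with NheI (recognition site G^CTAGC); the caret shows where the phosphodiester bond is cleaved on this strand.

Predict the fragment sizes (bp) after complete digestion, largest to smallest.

69, 39, 38, 32, 16 bp

HindIII sites (AAGCTT) start at positions 31, 63, 101, 117.
HindIII cuts after the first base of each site, so after positions 31, 63, 101, 117.
The NheI site (GCTAGC) starts at position 156.
NheI cuts after the first base of each site, so after position 156.
Combined cut positions: 31, 63, 101, 117, 156.
Circular molecule, 5 cuts → 5 fragments:
  32–63 → 32 bp
  64–101 → 38 bp
  102–117 → 16 bp
  118–156 → 39 bp
  157–194 then 1–31 → 38 + 31 = 69 bp
Sorted largest to smallest: 69, 39, 38, 32, 16 bp.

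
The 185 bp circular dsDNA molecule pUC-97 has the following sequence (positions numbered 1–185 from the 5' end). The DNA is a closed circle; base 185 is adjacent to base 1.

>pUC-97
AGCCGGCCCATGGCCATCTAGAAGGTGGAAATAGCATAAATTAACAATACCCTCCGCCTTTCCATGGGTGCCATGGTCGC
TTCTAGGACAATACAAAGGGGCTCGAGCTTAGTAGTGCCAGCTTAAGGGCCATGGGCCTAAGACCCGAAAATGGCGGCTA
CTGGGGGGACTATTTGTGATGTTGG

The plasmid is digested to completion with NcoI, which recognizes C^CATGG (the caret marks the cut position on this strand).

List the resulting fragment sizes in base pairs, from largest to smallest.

63, 59, 54, 9 bp

NcoI sites (CCATGG) start at positions 8, 62, 71, 130.
NcoI cuts after the first base of each site, so after positions 8, 62, 71, 130.
Circular molecule, 4 cuts → 4 fragments:
  9–62 → 54 bp
  63–71 → 9 bp
  72–130 → 59 bp
  131–185 then 1–8 → 55 + 8 = 63 bp
Sorted largest to smallest: 63, 59, 54, 9 bp.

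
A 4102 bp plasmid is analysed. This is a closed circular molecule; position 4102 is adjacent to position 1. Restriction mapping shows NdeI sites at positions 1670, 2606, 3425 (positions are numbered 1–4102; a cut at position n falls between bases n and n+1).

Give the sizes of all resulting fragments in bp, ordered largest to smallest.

Circular molecule, 3 cuts → 3 fragments:
  2606 − 1670 = 936 bp
  3425 − 2606 = 819 bp
  wrap: 4102 − 3425 + 1670 = 2347 bp
Sorted largest to smallest: 2347, 936, 819 bp.

2347, 936, 819 bp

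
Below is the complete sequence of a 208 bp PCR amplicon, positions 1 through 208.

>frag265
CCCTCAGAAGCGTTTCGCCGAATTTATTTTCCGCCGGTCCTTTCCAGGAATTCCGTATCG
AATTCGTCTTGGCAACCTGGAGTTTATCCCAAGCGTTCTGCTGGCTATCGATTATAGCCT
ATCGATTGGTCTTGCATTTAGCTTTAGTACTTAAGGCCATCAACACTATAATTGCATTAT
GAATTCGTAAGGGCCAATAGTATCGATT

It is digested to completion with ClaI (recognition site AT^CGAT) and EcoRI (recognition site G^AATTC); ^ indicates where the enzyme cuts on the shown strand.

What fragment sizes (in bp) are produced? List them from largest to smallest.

59, 48, 48, 22, 14, 12, 5 bp

ClaI sites (ATCGAT) start at positions 107, 121, 202.
ClaI cuts after base 2 of each site, so after positions 108, 122, 203.
EcoRI sites (GAATTC) start at positions 48, 60, 181.
EcoRI cuts after the first base of each site, so after positions 48, 60, 181.
Combined cut positions: 48, 60, 108, 122, 181, 203.
Linear molecule, 6 cuts → 7 fragments:
  1–48 → 48 bp
  49–60 → 12 bp
  61–108 → 48 bp
  109–122 → 14 bp
  123–181 → 59 bp
  182–203 → 22 bp
  204–208 → 5 bp
Sorted largest to smallest: 59, 48, 48, 22, 14, 12, 5 bp.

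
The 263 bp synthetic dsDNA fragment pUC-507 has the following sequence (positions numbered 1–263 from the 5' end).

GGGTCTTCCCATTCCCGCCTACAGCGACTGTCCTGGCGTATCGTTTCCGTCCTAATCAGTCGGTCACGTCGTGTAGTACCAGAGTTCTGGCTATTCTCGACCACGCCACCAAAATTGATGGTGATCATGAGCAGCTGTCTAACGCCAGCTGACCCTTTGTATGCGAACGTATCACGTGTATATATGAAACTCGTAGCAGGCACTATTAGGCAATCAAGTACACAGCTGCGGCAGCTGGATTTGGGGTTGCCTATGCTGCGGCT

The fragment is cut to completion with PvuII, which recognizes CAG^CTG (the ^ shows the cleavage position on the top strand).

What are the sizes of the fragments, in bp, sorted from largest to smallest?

PvuII sites (CAGCTG) start at positions 132, 146, 223, 232.
PvuII cuts after base 3 of each site, so after positions 134, 148, 225, 234.
Linear molecule, 4 cuts → 5 fragments:
  1–134 → 134 bp
  135–148 → 14 bp
  149–225 → 77 bp
  226–234 → 9 bp
  235–263 → 29 bp
Sorted largest to smallest: 134, 77, 29, 14, 9 bp.

134, 77, 29, 14, 9 bp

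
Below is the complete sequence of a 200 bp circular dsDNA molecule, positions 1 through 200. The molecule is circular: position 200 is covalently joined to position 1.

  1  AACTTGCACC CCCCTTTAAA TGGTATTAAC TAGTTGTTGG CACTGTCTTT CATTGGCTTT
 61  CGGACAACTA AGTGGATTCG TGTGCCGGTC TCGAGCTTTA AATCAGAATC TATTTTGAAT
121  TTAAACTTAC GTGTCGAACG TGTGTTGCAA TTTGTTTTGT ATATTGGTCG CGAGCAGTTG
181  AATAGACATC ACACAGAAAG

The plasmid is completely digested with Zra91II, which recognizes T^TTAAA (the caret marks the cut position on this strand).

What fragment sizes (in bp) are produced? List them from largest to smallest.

95, 82, 23 bp

Zra91II sites (TTTAAA) start at positions 15, 97, 120.
Zra91II cuts after the first base of each site, so after positions 15, 97, 120.
Circular molecule, 3 cuts → 3 fragments:
  16–97 → 82 bp
  98–120 → 23 bp
  121–200 then 1–15 → 80 + 15 = 95 bp
Sorted largest to smallest: 95, 82, 23 bp.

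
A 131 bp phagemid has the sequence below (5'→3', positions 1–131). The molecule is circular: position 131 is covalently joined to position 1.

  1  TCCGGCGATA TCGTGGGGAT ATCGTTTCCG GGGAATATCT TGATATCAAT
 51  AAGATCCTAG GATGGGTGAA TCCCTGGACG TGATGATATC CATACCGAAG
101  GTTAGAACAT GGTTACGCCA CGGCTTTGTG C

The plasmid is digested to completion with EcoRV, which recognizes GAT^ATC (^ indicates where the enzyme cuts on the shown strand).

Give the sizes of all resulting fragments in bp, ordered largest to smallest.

53, 43, 24, 11 bp

EcoRV sites (GATATC) start at positions 7, 18, 42, 85.
EcoRV cuts after base 3 of each site, so after positions 9, 20, 44, 87.
Circular molecule, 4 cuts → 4 fragments:
  10–20 → 11 bp
  21–44 → 24 bp
  45–87 → 43 bp
  88–131 then 1–9 → 44 + 9 = 53 bp
Sorted largest to smallest: 53, 43, 24, 11 bp.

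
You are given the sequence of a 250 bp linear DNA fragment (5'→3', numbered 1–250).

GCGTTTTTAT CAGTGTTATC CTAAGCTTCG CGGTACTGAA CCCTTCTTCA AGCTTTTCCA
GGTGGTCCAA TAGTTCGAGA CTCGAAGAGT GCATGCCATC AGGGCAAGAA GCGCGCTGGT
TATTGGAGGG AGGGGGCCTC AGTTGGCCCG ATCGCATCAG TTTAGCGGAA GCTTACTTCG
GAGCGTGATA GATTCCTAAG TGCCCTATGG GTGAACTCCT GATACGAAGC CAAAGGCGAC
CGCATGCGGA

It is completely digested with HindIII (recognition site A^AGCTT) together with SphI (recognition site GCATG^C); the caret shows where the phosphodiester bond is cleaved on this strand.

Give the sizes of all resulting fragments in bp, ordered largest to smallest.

HindIII sites (AAGCTT) start at positions 23, 50, 169.
HindIII cuts after the first base of each site, so after positions 23, 50, 169.
SphI sites (GCATGC) start at positions 91, 242.
SphI cuts after base 5 of each site (before the last base), so after positions 95, 246.
Combined cut positions: 23, 50, 95, 169, 246.
Linear molecule, 5 cuts → 6 fragments:
  1–23 → 23 bp
  24–50 → 27 bp
  51–95 → 45 bp
  96–169 → 74 bp
  170–246 → 77 bp
  247–250 → 4 bp
Sorted largest to smallest: 77, 74, 45, 27, 23, 4 bp.

77, 74, 45, 27, 23, 4 bp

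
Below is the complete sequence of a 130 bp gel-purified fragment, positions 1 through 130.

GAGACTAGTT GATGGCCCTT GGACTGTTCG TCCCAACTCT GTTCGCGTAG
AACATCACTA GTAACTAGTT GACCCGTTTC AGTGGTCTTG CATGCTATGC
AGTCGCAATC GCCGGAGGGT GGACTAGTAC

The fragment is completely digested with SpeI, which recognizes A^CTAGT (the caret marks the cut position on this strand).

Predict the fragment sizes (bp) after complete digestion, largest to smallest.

59, 53, 7, 7, 4 bp

SpeI sites (ACTAGT) start at positions 4, 57, 64, 123.
SpeI cuts after the first base of each site, so after positions 4, 57, 64, 123.
Linear molecule, 4 cuts → 5 fragments:
  1–4 → 4 bp
  5–57 → 53 bp
  58–64 → 7 bp
  65–123 → 59 bp
  124–130 → 7 bp
Sorted largest to smallest: 59, 53, 7, 7, 4 bp.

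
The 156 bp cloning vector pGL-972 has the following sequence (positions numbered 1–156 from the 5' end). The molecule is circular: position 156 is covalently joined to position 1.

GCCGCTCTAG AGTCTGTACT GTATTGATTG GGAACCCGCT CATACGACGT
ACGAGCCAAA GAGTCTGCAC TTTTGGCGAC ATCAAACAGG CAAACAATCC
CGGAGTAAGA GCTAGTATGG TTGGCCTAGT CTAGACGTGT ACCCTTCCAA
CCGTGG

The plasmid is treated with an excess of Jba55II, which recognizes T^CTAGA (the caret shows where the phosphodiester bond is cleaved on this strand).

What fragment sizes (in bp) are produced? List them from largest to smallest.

Jba55II sites (TCTAGA) start at positions 6, 130.
Jba55II cuts after the first base of each site, so after positions 6, 130.
Circular molecule, 2 cuts → 2 fragments:
  7–130 → 124 bp
  131–156 then 1–6 → 26 + 6 = 32 bp
Sorted largest to smallest: 124, 32 bp.

124, 32 bp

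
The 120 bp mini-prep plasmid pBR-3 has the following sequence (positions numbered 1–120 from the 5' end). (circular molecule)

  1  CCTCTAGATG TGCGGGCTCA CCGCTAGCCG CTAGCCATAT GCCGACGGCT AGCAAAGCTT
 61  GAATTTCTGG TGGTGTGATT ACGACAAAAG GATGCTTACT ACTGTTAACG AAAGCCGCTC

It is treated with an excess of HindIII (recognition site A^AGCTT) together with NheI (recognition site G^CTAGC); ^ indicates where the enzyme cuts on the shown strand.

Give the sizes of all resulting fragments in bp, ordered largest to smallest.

The HindIII site (AAGCTT) starts at position 55.
HindIII cuts after the first base of each site, so after position 55.
NheI sites (GCTAGC) start at positions 23, 30, 48.
NheI cuts after the first base of each site, so after positions 23, 30, 48.
Combined cut positions: 23, 30, 48, 55.
Circular molecule, 4 cuts → 4 fragments:
  24–30 → 7 bp
  31–48 → 18 bp
  49–55 → 7 bp
  56–120 then 1–23 → 65 + 23 = 88 bp
Sorted largest to smallest: 88, 18, 7, 7 bp.

88, 18, 7, 7 bp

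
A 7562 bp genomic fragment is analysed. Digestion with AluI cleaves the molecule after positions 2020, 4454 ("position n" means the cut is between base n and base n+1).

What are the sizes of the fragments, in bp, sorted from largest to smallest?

Linear molecule, 2 cuts → 3 fragments:
  2020 − 0 = 2020 bp
  4454 − 2020 = 2434 bp
  7562 − 4454 = 3108 bp
Sorted largest to smallest: 3108, 2434, 2020 bp.

3108, 2434, 2020 bp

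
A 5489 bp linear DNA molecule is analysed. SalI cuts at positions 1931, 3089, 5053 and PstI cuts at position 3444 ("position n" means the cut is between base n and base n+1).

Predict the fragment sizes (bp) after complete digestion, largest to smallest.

Combined cut positions (sorted): 1931, 3089, 3444, 5053.
Linear molecule, 4 cuts → 5 fragments:
  1931 − 0 = 1931 bp
  3089 − 1931 = 1158 bp
  3444 − 3089 = 355 bp
  5053 − 3444 = 1609 bp
  5489 − 5053 = 436 bp
Sorted largest to smallest: 1931, 1609, 1158, 436, 355 bp.

1931, 1609, 1158, 436, 355 bp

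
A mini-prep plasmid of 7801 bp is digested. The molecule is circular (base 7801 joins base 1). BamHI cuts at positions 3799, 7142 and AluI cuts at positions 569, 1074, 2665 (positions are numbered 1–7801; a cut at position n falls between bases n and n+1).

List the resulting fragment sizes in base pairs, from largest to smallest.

3343, 1591, 1228, 1134, 505 bp

Combined cut positions (sorted): 569, 1074, 2665, 3799, 7142.
Circular molecule, 5 cuts → 5 fragments:
  1074 − 569 = 505 bp
  2665 − 1074 = 1591 bp
  3799 − 2665 = 1134 bp
  7142 − 3799 = 3343 bp
  wrap: 7801 − 7142 + 569 = 1228 bp
Sorted largest to smallest: 3343, 1591, 1228, 1134, 505 bp.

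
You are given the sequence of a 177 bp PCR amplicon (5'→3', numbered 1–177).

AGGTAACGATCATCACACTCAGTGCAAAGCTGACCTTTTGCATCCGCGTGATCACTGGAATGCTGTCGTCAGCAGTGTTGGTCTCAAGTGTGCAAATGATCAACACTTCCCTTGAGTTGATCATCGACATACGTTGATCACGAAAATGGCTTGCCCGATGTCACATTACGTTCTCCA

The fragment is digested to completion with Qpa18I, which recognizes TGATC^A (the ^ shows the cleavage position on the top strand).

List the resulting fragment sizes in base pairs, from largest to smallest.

Qpa18I sites (TGATCA) start at positions 49, 97, 118, 135.
Qpa18I cuts after base 5 of each site (before the last base), so after positions 53, 101, 122, 139.
Linear molecule, 4 cuts → 5 fragments:
  1–53 → 53 bp
  54–101 → 48 bp
  102–122 → 21 bp
  123–139 → 17 bp
  140–177 → 38 bp
Sorted largest to smallest: 53, 48, 38, 21, 17 bp.

53, 48, 38, 21, 17 bp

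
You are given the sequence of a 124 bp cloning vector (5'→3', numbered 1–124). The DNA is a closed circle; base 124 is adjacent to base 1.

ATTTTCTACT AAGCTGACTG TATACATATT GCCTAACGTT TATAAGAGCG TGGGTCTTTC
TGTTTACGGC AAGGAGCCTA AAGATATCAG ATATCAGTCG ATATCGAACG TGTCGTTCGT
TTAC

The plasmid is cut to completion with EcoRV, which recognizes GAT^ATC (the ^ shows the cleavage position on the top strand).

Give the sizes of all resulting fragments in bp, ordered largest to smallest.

107, 10, 7 bp

EcoRV sites (GATATC) start at positions 83, 90, 100.
EcoRV cuts after base 3 of each site, so after positions 85, 92, 102.
Circular molecule, 3 cuts → 3 fragments:
  86–92 → 7 bp
  93–102 → 10 bp
  103–124 then 1–85 → 22 + 85 = 107 bp
Sorted largest to smallest: 107, 10, 7 bp.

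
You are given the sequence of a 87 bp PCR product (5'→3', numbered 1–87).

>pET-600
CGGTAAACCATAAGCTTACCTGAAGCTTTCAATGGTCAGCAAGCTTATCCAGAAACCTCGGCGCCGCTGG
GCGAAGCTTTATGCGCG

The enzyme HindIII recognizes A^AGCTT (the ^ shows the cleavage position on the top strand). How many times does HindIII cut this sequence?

4

AAGCTT occurs starting at positions 12, 23, 41, 74.
HindIII cuts at 4 sites.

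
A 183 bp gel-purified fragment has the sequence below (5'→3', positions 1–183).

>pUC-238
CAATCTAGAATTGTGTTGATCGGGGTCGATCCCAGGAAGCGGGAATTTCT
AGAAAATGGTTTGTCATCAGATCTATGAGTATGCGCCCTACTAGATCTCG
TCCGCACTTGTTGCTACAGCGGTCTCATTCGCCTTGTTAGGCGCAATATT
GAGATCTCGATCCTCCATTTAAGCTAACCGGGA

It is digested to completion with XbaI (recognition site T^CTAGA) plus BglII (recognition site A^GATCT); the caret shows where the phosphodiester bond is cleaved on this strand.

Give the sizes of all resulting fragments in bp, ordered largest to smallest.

XbaI sites (TCTAGA) start at positions 4, 48.
XbaI cuts after the first base of each site, so after positions 4, 48.
BglII sites (AGATCT) start at positions 69, 93, 152.
BglII cuts after the first base of each site, so after positions 69, 93, 152.
Combined cut positions: 4, 48, 69, 93, 152.
Linear molecule, 5 cuts → 6 fragments:
  1–4 → 4 bp
  5–48 → 44 bp
  49–69 → 21 bp
  70–93 → 24 bp
  94–152 → 59 bp
  153–183 → 31 bp
Sorted largest to smallest: 59, 44, 31, 24, 21, 4 bp.

59, 44, 31, 24, 21, 4 bp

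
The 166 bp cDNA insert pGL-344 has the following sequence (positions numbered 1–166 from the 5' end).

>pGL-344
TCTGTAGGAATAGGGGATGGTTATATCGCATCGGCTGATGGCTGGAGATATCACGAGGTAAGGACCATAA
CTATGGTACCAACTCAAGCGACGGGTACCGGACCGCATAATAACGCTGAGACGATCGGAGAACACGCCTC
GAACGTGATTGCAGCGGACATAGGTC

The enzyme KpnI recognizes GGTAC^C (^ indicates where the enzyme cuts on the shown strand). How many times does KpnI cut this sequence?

GGTACC occurs starting at positions 75, 94.
KpnI cuts at 2 sites.

2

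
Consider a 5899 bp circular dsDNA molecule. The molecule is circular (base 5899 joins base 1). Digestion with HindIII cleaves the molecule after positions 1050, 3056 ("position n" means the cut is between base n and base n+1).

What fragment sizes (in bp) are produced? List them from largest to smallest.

Circular molecule, 2 cuts → 2 fragments:
  3056 − 1050 = 2006 bp
  wrap: 5899 − 3056 + 1050 = 3893 bp
Sorted largest to smallest: 3893, 2006 bp.

3893, 2006 bp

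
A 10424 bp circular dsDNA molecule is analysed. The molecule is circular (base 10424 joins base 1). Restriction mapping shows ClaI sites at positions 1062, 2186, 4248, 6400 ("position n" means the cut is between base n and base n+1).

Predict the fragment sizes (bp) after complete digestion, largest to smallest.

5086, 2152, 2062, 1124 bp

Circular molecule, 4 cuts → 4 fragments:
  2186 − 1062 = 1124 bp
  4248 − 2186 = 2062 bp
  6400 − 4248 = 2152 bp
  wrap: 10424 − 6400 + 1062 = 5086 bp
Sorted largest to smallest: 5086, 2152, 2062, 1124 bp.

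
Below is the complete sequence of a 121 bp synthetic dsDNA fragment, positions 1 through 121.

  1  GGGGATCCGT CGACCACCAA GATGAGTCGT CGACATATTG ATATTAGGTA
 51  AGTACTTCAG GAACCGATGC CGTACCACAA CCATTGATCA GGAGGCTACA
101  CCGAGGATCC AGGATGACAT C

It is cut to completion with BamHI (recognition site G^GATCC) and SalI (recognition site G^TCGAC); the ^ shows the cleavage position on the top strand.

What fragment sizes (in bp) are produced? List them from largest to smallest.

BamHI sites (GGATCC) start at positions 3, 105.
BamHI cuts after the first base of each site, so after positions 3, 105.
SalI sites (GTCGAC) start at positions 9, 29.
SalI cuts after the first base of each site, so after positions 9, 29.
Combined cut positions: 3, 9, 29, 105.
Linear molecule, 4 cuts → 5 fragments:
  1–3 → 3 bp
  4–9 → 6 bp
  10–29 → 20 bp
  30–105 → 76 bp
  106–121 → 16 bp
Sorted largest to smallest: 76, 20, 16, 6, 3 bp.

76, 20, 16, 6, 3 bp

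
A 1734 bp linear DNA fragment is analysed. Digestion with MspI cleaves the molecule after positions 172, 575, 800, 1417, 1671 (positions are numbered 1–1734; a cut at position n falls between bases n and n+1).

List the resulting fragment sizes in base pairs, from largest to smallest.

Linear molecule, 5 cuts → 6 fragments:
  172 − 0 = 172 bp
  575 − 172 = 403 bp
  800 − 575 = 225 bp
  1417 − 800 = 617 bp
  1671 − 1417 = 254 bp
  1734 − 1671 = 63 bp
Sorted largest to smallest: 617, 403, 254, 225, 172, 63 bp.

617, 403, 254, 225, 172, 63 bp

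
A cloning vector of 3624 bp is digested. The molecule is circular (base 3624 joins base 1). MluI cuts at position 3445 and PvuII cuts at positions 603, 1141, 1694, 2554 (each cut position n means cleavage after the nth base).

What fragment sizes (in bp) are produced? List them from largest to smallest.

891, 860, 782, 553, 538 bp

Combined cut positions (sorted): 603, 1141, 1694, 2554, 3445.
Circular molecule, 5 cuts → 5 fragments:
  1141 − 603 = 538 bp
  1694 − 1141 = 553 bp
  2554 − 1694 = 860 bp
  3445 − 2554 = 891 bp
  wrap: 3624 − 3445 + 603 = 782 bp
Sorted largest to smallest: 891, 860, 782, 553, 538 bp.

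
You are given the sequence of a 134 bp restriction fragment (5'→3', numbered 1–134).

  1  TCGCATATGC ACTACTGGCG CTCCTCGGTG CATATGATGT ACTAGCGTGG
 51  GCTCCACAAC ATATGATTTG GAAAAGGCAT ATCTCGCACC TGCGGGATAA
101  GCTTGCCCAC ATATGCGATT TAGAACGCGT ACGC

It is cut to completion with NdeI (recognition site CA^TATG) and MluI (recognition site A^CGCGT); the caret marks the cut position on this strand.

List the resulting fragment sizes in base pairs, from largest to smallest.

50, 29, 27, 14, 9, 5 bp

NdeI sites (CATATG) start at positions 4, 31, 60, 110.
NdeI cuts after base 2 of each site, so after positions 5, 32, 61, 111.
The MluI site (ACGCGT) starts at position 125.
MluI cuts after the first base of each site, so after position 125.
Combined cut positions: 5, 32, 61, 111, 125.
Linear molecule, 5 cuts → 6 fragments:
  1–5 → 5 bp
  6–32 → 27 bp
  33–61 → 29 bp
  62–111 → 50 bp
  112–125 → 14 bp
  126–134 → 9 bp
Sorted largest to smallest: 50, 29, 27, 14, 9, 5 bp.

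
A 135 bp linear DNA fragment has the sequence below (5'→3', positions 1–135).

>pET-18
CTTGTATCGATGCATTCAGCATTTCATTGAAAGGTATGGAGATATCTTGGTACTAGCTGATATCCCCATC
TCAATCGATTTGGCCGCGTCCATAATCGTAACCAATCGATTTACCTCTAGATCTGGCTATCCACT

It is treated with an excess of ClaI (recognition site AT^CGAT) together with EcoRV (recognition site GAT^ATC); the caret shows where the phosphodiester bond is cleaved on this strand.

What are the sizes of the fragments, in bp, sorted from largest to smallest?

36, 31, 29, 18, 14, 7 bp

ClaI sites (ATCGAT) start at positions 6, 74, 105.
ClaI cuts after base 2 of each site, so after positions 7, 75, 106.
EcoRV sites (GATATC) start at positions 41, 59.
EcoRV cuts after base 3 of each site, so after positions 43, 61.
Combined cut positions: 7, 43, 61, 75, 106.
Linear molecule, 5 cuts → 6 fragments:
  1–7 → 7 bp
  8–43 → 36 bp
  44–61 → 18 bp
  62–75 → 14 bp
  76–106 → 31 bp
  107–135 → 29 bp
Sorted largest to smallest: 36, 31, 29, 18, 14, 7 bp.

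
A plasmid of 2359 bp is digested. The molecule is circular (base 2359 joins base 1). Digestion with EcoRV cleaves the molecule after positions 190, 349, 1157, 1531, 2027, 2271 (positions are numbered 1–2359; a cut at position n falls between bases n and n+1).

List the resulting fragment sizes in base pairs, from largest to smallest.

808, 496, 374, 278, 244, 159 bp

Circular molecule, 6 cuts → 6 fragments:
  349 − 190 = 159 bp
  1157 − 349 = 808 bp
  1531 − 1157 = 374 bp
  2027 − 1531 = 496 bp
  2271 − 2027 = 244 bp
  wrap: 2359 − 2271 + 190 = 278 bp
Sorted largest to smallest: 808, 496, 374, 278, 244, 159 bp.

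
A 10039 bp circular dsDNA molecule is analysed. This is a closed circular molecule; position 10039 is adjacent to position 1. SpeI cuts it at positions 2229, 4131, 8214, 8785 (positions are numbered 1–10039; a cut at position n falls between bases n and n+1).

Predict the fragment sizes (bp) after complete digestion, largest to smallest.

Circular molecule, 4 cuts → 4 fragments:
  4131 − 2229 = 1902 bp
  8214 − 4131 = 4083 bp
  8785 − 8214 = 571 bp
  wrap: 10039 − 8785 + 2229 = 3483 bp
Sorted largest to smallest: 4083, 3483, 1902, 571 bp.

4083, 3483, 1902, 571 bp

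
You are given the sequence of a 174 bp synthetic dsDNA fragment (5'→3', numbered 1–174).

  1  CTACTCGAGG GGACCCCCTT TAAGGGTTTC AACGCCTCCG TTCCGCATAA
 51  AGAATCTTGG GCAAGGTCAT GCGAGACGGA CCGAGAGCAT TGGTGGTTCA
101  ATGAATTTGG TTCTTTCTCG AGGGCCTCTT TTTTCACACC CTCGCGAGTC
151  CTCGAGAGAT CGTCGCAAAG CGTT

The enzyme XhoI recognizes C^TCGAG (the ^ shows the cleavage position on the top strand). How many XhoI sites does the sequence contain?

CTCGAG occurs starting at positions 4, 117, 151.
XhoI cuts at 3 sites.

3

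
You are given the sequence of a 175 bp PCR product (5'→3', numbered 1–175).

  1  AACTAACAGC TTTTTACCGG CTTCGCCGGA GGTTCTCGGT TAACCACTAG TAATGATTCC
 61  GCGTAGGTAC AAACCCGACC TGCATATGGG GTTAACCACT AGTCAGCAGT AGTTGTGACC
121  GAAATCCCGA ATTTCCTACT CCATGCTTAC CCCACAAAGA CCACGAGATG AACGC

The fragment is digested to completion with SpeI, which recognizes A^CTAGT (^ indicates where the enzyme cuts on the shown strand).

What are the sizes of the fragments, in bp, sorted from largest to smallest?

SpeI sites (ACTAGT) start at positions 46, 98.
SpeI cuts after the first base of each site, so after positions 46, 98.
Linear molecule, 2 cuts → 3 fragments:
  1–46 → 46 bp
  47–98 → 52 bp
  99–175 → 77 bp
Sorted largest to smallest: 77, 52, 46 bp.

77, 52, 46 bp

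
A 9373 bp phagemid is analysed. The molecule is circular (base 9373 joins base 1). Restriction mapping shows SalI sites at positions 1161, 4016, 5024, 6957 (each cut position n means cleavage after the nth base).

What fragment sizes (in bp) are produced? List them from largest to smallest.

Circular molecule, 4 cuts → 4 fragments:
  4016 − 1161 = 2855 bp
  5024 − 4016 = 1008 bp
  6957 − 5024 = 1933 bp
  wrap: 9373 − 6957 + 1161 = 3577 bp
Sorted largest to smallest: 3577, 2855, 1933, 1008 bp.

3577, 2855, 1933, 1008 bp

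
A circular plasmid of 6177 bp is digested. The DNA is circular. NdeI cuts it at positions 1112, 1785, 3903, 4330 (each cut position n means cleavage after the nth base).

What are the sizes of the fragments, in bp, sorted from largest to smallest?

Circular molecule, 4 cuts → 4 fragments:
  1785 − 1112 = 673 bp
  3903 − 1785 = 2118 bp
  4330 − 3903 = 427 bp
  wrap: 6177 − 4330 + 1112 = 2959 bp
Sorted largest to smallest: 2959, 2118, 673, 427 bp.

2959, 2118, 673, 427 bp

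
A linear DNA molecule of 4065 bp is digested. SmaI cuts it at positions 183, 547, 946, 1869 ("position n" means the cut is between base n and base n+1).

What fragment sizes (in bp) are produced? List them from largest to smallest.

2196, 923, 399, 364, 183 bp

Linear molecule, 4 cuts → 5 fragments:
  183 − 0 = 183 bp
  547 − 183 = 364 bp
  946 − 547 = 399 bp
  1869 − 946 = 923 bp
  4065 − 1869 = 2196 bp
Sorted largest to smallest: 2196, 923, 399, 364, 183 bp.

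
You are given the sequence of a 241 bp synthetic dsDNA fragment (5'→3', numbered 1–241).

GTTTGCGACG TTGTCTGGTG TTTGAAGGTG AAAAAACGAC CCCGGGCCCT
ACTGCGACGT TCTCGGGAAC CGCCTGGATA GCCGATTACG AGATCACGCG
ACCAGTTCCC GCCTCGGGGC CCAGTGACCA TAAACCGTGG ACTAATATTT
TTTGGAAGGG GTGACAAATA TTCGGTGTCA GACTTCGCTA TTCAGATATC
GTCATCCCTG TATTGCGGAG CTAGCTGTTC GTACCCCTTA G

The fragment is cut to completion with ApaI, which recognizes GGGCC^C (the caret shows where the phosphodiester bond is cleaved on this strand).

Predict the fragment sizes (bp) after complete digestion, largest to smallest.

ApaI sites (GGGCCC) start at positions 44, 117.
ApaI cuts after base 5 of each site (before the last base), so after positions 48, 121.
Linear molecule, 2 cuts → 3 fragments:
  1–48 → 48 bp
  49–121 → 73 bp
  122–241 → 120 bp
Sorted largest to smallest: 120, 73, 48 bp.

120, 73, 48 bp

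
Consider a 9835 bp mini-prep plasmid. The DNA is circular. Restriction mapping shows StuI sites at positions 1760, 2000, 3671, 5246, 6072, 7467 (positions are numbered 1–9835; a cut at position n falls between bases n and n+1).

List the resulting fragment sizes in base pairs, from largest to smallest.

4128, 1671, 1575, 1395, 826, 240 bp

Circular molecule, 6 cuts → 6 fragments:
  2000 − 1760 = 240 bp
  3671 − 2000 = 1671 bp
  5246 − 3671 = 1575 bp
  6072 − 5246 = 826 bp
  7467 − 6072 = 1395 bp
  wrap: 9835 − 7467 + 1760 = 4128 bp
Sorted largest to smallest: 4128, 1671, 1575, 1395, 826, 240 bp.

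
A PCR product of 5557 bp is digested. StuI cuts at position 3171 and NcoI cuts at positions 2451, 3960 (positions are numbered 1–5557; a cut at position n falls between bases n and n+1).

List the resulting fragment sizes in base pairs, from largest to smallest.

2451, 1597, 789, 720 bp

Combined cut positions (sorted): 2451, 3171, 3960.
Linear molecule, 3 cuts → 4 fragments:
  2451 − 0 = 2451 bp
  3171 − 2451 = 720 bp
  3960 − 3171 = 789 bp
  5557 − 3960 = 1597 bp
Sorted largest to smallest: 2451, 1597, 789, 720 bp.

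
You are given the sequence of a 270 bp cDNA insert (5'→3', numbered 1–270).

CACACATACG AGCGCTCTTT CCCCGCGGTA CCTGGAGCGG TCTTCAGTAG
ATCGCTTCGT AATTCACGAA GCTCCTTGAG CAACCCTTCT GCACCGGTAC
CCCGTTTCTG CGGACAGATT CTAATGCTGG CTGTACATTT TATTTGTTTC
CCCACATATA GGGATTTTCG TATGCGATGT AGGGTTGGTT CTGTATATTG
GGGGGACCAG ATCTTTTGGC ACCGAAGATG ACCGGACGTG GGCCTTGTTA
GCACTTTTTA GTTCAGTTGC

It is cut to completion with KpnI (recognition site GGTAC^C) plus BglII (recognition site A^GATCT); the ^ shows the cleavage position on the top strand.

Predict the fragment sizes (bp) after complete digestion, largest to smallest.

109, 69, 61, 31 bp

KpnI sites (GGTACC) start at positions 27, 96.
KpnI cuts after base 5 of each site (before the last base), so after positions 31, 100.
The BglII site (AGATCT) starts at position 209.
BglII cuts after the first base of each site, so after position 209.
Combined cut positions: 31, 100, 209.
Linear molecule, 3 cuts → 4 fragments:
  1–31 → 31 bp
  32–100 → 69 bp
  101–209 → 109 bp
  210–270 → 61 bp
Sorted largest to smallest: 109, 69, 61, 31 bp.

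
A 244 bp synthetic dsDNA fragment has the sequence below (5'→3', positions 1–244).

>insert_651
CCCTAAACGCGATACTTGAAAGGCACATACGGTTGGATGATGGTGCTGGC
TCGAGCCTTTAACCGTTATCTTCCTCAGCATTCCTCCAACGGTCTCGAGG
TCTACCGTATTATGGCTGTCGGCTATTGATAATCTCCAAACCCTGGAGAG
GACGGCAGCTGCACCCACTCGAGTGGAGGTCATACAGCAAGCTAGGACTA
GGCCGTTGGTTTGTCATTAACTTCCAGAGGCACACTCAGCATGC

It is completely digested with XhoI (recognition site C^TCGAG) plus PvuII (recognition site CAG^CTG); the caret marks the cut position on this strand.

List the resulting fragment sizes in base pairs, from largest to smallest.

XhoI sites (CTCGAG) start at positions 50, 94, 168.
XhoI cuts after the first base of each site, so after positions 50, 94, 168.
The PvuII site (CAGCTG) starts at position 156.
PvuII cuts after base 3 of each site, so after position 158.
Combined cut positions: 50, 94, 158, 168.
Linear molecule, 4 cuts → 5 fragments:
  1–50 → 50 bp
  51–94 → 44 bp
  95–158 → 64 bp
  159–168 → 10 bp
  169–244 → 76 bp
Sorted largest to smallest: 76, 64, 50, 44, 10 bp.

76, 64, 50, 44, 10 bp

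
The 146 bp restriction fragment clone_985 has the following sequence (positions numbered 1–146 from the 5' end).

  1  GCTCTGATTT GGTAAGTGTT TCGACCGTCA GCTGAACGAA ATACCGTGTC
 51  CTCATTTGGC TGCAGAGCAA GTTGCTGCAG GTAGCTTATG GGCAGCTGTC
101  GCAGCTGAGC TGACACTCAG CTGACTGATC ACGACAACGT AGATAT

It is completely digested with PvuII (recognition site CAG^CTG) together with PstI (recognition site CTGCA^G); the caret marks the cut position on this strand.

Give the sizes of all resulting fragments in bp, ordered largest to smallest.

PvuII sites (CAGCTG) start at positions 29, 93, 102, 118.
PvuII cuts after base 3 of each site, so after positions 31, 95, 104, 120.
PstI sites (CTGCAG) start at positions 60, 75.
PstI cuts after base 5 of each site (before the last base), so after positions 64, 79.
Combined cut positions: 31, 64, 79, 95, 104, 120.
Linear molecule, 6 cuts → 7 fragments:
  1–31 → 31 bp
  32–64 → 33 bp
  65–79 → 15 bp
  80–95 → 16 bp
  96–104 → 9 bp
  105–120 → 16 bp
  121–146 → 26 bp
Sorted largest to smallest: 33, 31, 26, 16, 16, 15, 9 bp.

33, 31, 26, 16, 16, 15, 9 bp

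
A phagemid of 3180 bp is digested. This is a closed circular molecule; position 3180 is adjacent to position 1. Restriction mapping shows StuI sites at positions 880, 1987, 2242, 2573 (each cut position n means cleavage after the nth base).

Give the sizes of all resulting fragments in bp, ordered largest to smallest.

Circular molecule, 4 cuts → 4 fragments:
  1987 − 880 = 1107 bp
  2242 − 1987 = 255 bp
  2573 − 2242 = 331 bp
  wrap: 3180 − 2573 + 880 = 1487 bp
Sorted largest to smallest: 1487, 1107, 331, 255 bp.

1487, 1107, 331, 255 bp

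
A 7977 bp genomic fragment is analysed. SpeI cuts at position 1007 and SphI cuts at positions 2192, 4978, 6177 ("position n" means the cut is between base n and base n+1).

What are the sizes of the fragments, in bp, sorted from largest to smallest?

2786, 1800, 1199, 1185, 1007 bp

Combined cut positions (sorted): 1007, 2192, 4978, 6177.
Linear molecule, 4 cuts → 5 fragments:
  1007 − 0 = 1007 bp
  2192 − 1007 = 1185 bp
  4978 − 2192 = 2786 bp
  6177 − 4978 = 1199 bp
  7977 − 6177 = 1800 bp
Sorted largest to smallest: 2786, 1800, 1199, 1185, 1007 bp.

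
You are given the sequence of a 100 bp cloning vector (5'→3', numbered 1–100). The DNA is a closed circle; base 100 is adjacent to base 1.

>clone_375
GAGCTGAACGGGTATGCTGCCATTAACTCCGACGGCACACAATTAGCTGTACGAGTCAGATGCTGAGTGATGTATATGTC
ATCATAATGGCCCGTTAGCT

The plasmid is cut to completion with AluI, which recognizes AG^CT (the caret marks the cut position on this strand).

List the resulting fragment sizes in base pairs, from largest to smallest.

52, 43, 5 bp

AluI sites (AGCT) start at positions 2, 45, 97.
AluI cuts after base 2 of each site, so after positions 3, 46, 98.
Circular molecule, 3 cuts → 3 fragments:
  4–46 → 43 bp
  47–98 → 52 bp
  99–100 then 1–3 → 2 + 3 = 5 bp
Sorted largest to smallest: 52, 43, 5 bp.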